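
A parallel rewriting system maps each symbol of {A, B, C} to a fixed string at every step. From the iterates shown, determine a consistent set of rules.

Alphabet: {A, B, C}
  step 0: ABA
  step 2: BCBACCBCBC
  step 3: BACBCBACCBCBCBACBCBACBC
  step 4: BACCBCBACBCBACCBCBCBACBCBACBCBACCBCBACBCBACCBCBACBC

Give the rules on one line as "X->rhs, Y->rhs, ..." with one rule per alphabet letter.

A->C, B->BAC, C->BC

  step 3 ⇒ step 4: BACBCBACCBCBCBACBCBACBC ⇒ BAC·C·BC·BAC·BC·BAC·C·BC·BC·BAC·BC·BAC·BC·BAC·C·BC·BAC·BC·BAC·C·BC·BAC·BC
    A ↦ C
    B ↦ BAC
    C ↦ BC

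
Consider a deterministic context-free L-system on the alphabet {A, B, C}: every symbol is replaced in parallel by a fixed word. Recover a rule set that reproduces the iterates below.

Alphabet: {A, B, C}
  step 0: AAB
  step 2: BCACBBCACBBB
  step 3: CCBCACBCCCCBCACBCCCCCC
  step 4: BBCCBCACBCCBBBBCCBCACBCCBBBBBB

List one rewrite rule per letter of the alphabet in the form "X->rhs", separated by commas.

  step 3 ⇒ step 4: CCBCACBCCCCBCACBCCCCCC ⇒ B·B·CC·B·CAC·B·CC·B·B·B·B·CC·B·CAC·B·CC·B·B·B·B·B·B
    A ↦ CAC
    B ↦ CC
    C ↦ B

A->CAC, B->CC, C->B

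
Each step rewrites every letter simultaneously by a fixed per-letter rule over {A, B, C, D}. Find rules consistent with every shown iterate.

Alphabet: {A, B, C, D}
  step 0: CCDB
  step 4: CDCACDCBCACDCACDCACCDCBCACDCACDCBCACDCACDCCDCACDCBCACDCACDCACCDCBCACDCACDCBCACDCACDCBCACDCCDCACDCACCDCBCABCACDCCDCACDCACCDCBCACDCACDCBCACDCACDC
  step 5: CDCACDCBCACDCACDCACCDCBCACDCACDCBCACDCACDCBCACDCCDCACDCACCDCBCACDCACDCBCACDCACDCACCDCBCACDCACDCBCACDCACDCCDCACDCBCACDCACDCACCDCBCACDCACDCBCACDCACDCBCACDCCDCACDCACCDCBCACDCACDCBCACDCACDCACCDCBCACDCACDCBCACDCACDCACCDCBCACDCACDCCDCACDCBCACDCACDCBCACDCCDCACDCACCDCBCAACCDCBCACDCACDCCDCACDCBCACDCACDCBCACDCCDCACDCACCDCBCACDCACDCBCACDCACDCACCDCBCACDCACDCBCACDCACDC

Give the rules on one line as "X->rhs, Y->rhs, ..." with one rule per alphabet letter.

  step 4 ⇒ step 5: CDCACDCBCACDCACDCACCDCBCACDCACDCBCACDCACDCCDCACDCBCACDCACDCACCDCBCACDCACDCBCACDCACDCBCACDCCDCACDCACCDCBCABCACDCCDCACDCACCDCBCACDCACDCBCACDCACDC ⇒ CDC·A·CDC·BCA·CDC·A·CDC·AC·CDC·BCA·CDC·A·CDC·BCA·CDC·A·CDC·BCA·CDC·CDC·A·CDC·AC·CDC·BCA·CDC·A·CDC·BCA·CDC·A·CDC·AC·CDC·BCA·CDC·A·CDC·BCA·CDC·A·CDC·CDC·A·CDC·BCA·CDC·A·CDC·AC·CDC·BCA·CDC·A·CDC·BCA·CDC·A·CDC·BCA·CDC·CDC·A·CDC·AC·CDC·BCA·CDC·A·CDC·BCA·CDC·A·CDC·AC·CDC·BCA·CDC·A·CDC·BCA·CDC·A·CDC·AC·CDC·BCA·CDC·A·CDC·CDC·A·CDC·BCA·CDC·A·CDC·BCA·CDC·CDC·A·CDC·AC·CDC·BCA·AC·CDC·BCA·CDC·A·CDC·CDC·A·CDC·BCA·CDC·A·CDC·BCA·CDC·CDC·A·CDC·AC·CDC·BCA·CDC·A·CDC·BCA·CDC·A·CDC·AC·CDC·BCA·CDC·A·CDC·BCA·CDC·A·CDC
    A ↦ BCA
    B ↦ AC
    C ↦ CDC
    D ↦ A

A->BCA, B->AC, C->CDC, D->A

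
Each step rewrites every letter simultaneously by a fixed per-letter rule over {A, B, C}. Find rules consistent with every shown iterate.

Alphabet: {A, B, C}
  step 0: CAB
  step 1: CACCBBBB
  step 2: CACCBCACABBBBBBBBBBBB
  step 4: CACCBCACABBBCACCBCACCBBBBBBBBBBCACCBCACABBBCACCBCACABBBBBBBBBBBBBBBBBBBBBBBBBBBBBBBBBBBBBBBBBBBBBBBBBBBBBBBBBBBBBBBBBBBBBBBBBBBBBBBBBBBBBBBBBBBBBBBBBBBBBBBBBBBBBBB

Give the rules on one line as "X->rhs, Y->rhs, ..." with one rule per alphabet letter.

A->CCB, B->BBB, C->CA

  step 1 ⇒ step 2: CACCBBBB ⇒ CA·CCB·CA·CA·BBB·BBB·BBB·BBB
    A ↦ CCB
    B ↦ BBB
    C ↦ CA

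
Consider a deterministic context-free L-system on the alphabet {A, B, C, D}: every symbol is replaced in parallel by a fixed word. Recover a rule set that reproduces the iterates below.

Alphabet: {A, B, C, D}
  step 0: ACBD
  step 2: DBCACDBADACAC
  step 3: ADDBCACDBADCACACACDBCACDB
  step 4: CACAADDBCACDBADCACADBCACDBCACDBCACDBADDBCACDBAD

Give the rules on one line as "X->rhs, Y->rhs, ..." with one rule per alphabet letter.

  step 3 ⇒ step 4: ADDBCACDBADCACACACDBCACDB ⇒ CAC·A·A·D·DB·CAC·DB·A·D·CAC·A·DB·CAC·DB·CAC·DB·CAC·DB·A·D·DB·CAC·DB·A·D
    A ↦ CAC
    B ↦ D
    C ↦ DB
    D ↦ A

A->CAC, B->D, C->DB, D->A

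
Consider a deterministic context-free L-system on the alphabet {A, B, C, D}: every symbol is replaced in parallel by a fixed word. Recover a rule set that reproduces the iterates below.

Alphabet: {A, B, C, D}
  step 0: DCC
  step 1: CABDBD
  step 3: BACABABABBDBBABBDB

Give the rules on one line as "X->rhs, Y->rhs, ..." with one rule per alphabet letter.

A->B, B->BA, C->BD, D->CA

  step 0 ⇒ step 1: DCC ⇒ CA·BD·BD
    C ↦ BD
    D ↦ CA
    A ↦ B  (constrained at step 1)
    B ↦ BA  (constrained at step 1)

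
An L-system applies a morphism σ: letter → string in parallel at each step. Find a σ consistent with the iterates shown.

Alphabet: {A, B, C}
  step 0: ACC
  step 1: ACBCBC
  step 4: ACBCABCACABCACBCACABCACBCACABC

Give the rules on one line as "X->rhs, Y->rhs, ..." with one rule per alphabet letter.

  step 0 ⇒ step 1: ACC ⇒ AC·BC·BC
    A ↦ AC
    C ↦ BC
    B ↦ A  (constrained at step 1)

A->AC, B->A, C->BC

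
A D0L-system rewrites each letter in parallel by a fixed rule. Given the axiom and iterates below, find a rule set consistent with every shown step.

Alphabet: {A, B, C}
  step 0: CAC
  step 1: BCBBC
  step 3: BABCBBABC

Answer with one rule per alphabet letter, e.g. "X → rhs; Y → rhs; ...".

  step 0 ⇒ step 1: CAC ⇒ BC·B·BC
    A ↦ B
    C ↦ BC
    B ↦ A  (constrained at step 1)

A->B, B->A, C->BC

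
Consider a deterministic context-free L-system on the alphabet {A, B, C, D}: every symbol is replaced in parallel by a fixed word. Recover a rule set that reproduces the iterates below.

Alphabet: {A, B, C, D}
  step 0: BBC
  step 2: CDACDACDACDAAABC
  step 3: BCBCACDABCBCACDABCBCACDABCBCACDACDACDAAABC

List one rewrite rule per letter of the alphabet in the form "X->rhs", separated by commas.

A->CDA, B->AA, C->BC, D->BCA

  step 2 ⇒ step 3: CDACDACDACDAAABC ⇒ BC·BCA·CDA·BC·BCA·CDA·BC·BCA·CDA·BC·BCA·CDA·CDA·CDA·AA·BC
    A ↦ CDA
    B ↦ AA
    C ↦ BC
    D ↦ BCA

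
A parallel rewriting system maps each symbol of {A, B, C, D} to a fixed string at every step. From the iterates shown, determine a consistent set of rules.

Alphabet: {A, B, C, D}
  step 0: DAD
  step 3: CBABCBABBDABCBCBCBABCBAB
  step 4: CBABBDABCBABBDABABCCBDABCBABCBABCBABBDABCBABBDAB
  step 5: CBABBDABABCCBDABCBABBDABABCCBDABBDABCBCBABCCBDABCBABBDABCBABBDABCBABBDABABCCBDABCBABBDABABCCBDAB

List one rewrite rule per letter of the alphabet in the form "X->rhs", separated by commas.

A->BD, B->AB, C->CB, D->CC

  step 4 ⇒ step 5: CBABBDABCBABBDABABCCBDABCBABCBABCBABBDABCBABBDAB ⇒ CB·AB·BD·AB·AB·CC·BD·AB·CB·AB·BD·AB·AB·CC·BD·AB·BD·AB·CB·CB·AB·CC·BD·AB·CB·AB·BD·AB·CB·AB·BD·AB·CB·AB·BD·AB·AB·CC·BD·AB·CB·AB·BD·AB·AB·CC·BD·AB
    A ↦ BD
    B ↦ AB
    C ↦ CB
    D ↦ CC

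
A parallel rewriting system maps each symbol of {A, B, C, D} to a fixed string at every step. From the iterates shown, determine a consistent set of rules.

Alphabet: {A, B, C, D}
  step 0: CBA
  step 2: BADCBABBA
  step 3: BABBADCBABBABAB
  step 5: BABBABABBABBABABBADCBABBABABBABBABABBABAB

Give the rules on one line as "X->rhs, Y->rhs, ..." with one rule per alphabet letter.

  step 2 ⇒ step 3: BADCBABBA ⇒ BA·B·BA·DC·BA·B·BA·BA·B
    A ↦ B
    B ↦ BA
    C ↦ DC
    D ↦ BA

A->B, B->BA, C->DC, D->BA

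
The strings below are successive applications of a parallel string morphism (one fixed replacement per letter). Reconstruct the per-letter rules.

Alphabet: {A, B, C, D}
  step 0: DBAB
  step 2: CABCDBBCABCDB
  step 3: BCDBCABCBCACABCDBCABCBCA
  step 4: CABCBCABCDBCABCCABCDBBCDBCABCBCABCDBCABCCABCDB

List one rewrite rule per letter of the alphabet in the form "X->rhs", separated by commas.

  step 3 ⇒ step 4: BCDBCABCBCACABCDBCABCBCA ⇒ CA·BC·B·CA·BC·DB·CA·BC·CA·BC·DB·BC·DB·CA·BC·B·CA·BC·DB·CA·BC·CA·BC·DB
    A ↦ DB
    B ↦ CA
    C ↦ BC
    D ↦ B

A->DB, B->CA, C->BC, D->B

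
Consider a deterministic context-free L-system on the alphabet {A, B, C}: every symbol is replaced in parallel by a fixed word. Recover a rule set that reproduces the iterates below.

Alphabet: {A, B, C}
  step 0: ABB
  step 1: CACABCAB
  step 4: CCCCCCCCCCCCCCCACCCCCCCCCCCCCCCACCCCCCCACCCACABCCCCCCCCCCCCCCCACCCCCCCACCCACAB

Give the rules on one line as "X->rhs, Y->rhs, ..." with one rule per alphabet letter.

  step 0 ⇒ step 1: ABB ⇒ CA·CAB·CAB
    A ↦ CA
    B ↦ CAB
    C ↦ CC  (constrained at step 1)

A->CA, B->CAB, C->CC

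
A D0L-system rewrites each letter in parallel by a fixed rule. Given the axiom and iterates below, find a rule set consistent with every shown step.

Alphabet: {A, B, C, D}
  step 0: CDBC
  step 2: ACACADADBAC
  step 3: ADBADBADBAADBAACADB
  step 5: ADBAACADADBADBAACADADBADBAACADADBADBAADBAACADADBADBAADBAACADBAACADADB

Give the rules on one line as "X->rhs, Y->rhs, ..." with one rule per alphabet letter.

A->AD, B->AC, C->B, D->BA

  step 2 ⇒ step 3: ACACADADBAC ⇒ AD·B·AD·B·AD·BA·AD·BA·AC·AD·B
    A ↦ AD
    B ↦ AC
    C ↦ B
    D ↦ BA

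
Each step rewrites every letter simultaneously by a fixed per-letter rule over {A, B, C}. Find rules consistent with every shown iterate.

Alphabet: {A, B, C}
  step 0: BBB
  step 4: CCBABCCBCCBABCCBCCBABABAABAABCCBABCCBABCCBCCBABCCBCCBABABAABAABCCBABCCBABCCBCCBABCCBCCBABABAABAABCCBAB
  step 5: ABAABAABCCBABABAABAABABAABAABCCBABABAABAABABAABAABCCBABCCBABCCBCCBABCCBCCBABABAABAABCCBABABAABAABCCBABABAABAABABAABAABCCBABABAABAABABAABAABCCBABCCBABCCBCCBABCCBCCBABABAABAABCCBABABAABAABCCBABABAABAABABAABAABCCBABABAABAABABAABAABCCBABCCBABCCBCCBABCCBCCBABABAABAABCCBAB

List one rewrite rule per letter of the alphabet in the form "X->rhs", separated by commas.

A->CCB, B->AB, C->ABA

  step 4 ⇒ step 5: CCBABCCBCCBABCCBCCBABABAABAABCCBABCCBABCCBCCBABCCBCCBABABAABAABCCBABCCBABCCBCCBABCCBCCBABABAABAABCCBAB ⇒ ABA·ABA·AB·CCB·AB·ABA·ABA·AB·ABA·ABA·AB·CCB·AB·ABA·ABA·AB·ABA·ABA·AB·CCB·AB·CCB·AB·CCB·CCB·AB·CCB·CCB·AB·ABA·ABA·AB·CCB·AB·ABA·ABA·AB·CCB·AB·ABA·ABA·AB·ABA·ABA·AB·CCB·AB·ABA·ABA·AB·ABA·ABA·AB·CCB·AB·CCB·AB·CCB·CCB·AB·CCB·CCB·AB·ABA·ABA·AB·CCB·AB·ABA·ABA·AB·CCB·AB·ABA·ABA·AB·ABA·ABA·AB·CCB·AB·ABA·ABA·AB·ABA·ABA·AB·CCB·AB·CCB·AB·CCB·CCB·AB·CCB·CCB·AB·ABA·ABA·AB·CCB·AB
    A ↦ CCB
    B ↦ AB
    C ↦ ABA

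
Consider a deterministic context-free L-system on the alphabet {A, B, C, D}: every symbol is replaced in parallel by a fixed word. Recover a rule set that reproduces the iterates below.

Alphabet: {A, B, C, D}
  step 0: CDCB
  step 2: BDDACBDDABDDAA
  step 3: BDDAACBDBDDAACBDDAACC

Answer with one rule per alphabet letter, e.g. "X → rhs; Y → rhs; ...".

A->C, B->BDD, C->BD, D->A

  step 2 ⇒ step 3: BDDACBDDABDDAA ⇒ BDD·A·A·C·BD·BDD·A·A·C·BDD·A·A·C·C
    A ↦ C
    B ↦ BDD
    C ↦ BD
    D ↦ A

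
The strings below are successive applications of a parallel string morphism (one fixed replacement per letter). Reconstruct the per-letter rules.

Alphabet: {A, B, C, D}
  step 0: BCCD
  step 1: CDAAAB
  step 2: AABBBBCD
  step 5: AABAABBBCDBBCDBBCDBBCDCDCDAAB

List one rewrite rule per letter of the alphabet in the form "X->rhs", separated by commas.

A->B, B->CD, C->A, D->AB

  step 1 ⇒ step 2: CDAAAB ⇒ A·AB·B·B·B·CD
    A ↦ B
    B ↦ CD
    C ↦ A
    D ↦ AB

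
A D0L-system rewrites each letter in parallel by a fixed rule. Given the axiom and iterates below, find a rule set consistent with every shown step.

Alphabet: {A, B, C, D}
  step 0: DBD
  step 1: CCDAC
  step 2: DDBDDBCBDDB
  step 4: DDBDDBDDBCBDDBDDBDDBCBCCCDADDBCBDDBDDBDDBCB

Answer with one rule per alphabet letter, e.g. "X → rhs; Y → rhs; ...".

A->B, B->CDA, C->DDB, D->C

  step 1 ⇒ step 2: CCDAC ⇒ DDB·DDB·C·B·DDB
    A ↦ B
    C ↦ DDB
    D ↦ C
  step 0 ⇒ step 1: DBD ⇒ C·CDA·C
    B ↦ CDA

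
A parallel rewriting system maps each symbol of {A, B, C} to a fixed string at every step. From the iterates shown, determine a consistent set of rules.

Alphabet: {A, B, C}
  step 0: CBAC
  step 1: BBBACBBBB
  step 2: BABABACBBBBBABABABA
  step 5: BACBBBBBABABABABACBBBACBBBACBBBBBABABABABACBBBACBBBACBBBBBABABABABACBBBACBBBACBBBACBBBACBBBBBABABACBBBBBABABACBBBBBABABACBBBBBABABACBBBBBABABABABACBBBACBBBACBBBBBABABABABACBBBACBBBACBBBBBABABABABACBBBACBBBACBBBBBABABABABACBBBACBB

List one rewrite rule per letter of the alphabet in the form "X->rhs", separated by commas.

A->CBB, B->BA, C->BB

  step 1 ⇒ step 2: BBBACBBBB ⇒ BA·BA·BA·CBB·BB·BA·BA·BA·BA
    A ↦ CBB
    B ↦ BA
    C ↦ BB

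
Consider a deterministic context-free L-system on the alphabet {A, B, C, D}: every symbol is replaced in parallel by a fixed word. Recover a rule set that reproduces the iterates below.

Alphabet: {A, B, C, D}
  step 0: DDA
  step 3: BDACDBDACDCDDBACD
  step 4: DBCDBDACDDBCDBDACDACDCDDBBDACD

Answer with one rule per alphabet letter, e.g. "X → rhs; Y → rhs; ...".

A->BD, B->DB, C->A, D->CD

  step 3 ⇒ step 4: BDACDBDACDCDDBACD ⇒ DB·CD·BD·A·CD·DB·CD·BD·A·CD·A·CD·CD·DB·BD·A·CD
    A ↦ BD
    B ↦ DB
    C ↦ A
    D ↦ CD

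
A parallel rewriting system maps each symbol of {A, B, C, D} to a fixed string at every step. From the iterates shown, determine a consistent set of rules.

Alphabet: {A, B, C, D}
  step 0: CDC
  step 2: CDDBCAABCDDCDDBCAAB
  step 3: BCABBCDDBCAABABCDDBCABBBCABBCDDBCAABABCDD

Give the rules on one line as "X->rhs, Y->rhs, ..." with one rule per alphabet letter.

A->AB, B->CDD, C->BCA, D->B

  step 2 ⇒ step 3: CDDBCAABCDDCDDBCAAB ⇒ BCA·B·B·CDD·BCA·AB·AB·CDD·BCA·B·B·BCA·B·B·CDD·BCA·AB·AB·CDD
    A ↦ AB
    B ↦ CDD
    C ↦ BCA
    D ↦ B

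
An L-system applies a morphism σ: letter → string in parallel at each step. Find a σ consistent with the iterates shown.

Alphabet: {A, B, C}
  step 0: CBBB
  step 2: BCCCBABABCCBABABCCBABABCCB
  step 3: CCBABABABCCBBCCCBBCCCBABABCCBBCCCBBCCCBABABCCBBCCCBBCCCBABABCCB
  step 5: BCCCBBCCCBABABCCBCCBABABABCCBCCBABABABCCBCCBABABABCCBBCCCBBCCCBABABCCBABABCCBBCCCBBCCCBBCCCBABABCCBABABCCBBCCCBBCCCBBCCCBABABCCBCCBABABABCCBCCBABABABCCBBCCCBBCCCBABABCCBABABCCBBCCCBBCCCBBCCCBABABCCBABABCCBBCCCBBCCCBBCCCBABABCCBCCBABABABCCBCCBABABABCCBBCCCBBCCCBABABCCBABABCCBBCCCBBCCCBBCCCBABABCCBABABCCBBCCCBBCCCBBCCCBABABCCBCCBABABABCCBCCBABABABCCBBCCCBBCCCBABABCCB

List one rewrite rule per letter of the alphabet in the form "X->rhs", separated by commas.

  step 2 ⇒ step 3: BCCCBABABCCBABABCCBABABCCB ⇒ CCB·AB·AB·AB·CCB·BC·CCB·BC·CCB·AB·AB·CCB·BC·CCB·BC·CCB·AB·AB·CCB·BC·CCB·BC·CCB·AB·AB·CCB
    A ↦ BC
    B ↦ CCB
    C ↦ AB

A->BC, B->CCB, C->AB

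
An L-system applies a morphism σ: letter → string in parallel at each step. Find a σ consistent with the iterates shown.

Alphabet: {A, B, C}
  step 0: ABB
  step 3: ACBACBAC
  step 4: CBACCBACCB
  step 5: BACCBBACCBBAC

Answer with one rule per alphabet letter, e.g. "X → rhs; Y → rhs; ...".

  step 4 ⇒ step 5: CBACCBACCB ⇒ B·AC·C·B·B·AC·C·B·B·AC
    A ↦ C
    B ↦ AC
    C ↦ B

A->C, B->AC, C->B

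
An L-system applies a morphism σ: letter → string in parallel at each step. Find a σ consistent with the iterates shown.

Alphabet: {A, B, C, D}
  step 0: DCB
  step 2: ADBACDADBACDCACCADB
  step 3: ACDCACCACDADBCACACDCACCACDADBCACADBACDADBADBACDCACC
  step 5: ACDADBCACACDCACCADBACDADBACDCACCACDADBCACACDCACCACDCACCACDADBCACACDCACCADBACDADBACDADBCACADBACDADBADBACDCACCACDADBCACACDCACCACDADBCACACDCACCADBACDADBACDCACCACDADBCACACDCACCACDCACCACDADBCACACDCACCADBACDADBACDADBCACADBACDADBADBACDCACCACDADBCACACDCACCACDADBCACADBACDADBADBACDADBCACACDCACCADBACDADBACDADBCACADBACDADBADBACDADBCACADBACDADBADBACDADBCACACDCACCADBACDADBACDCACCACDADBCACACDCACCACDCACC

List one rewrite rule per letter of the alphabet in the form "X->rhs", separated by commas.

A->ACD, B->C, C->ADB, D->CAC

  step 2 ⇒ step 3: ADBACDADBACDCACCADB ⇒ ACD·CAC·C·ACD·ADB·CAC·ACD·CAC·C·ACD·ADB·CAC·ADB·ACD·ADB·ADB·ACD·CAC·C
    A ↦ ACD
    B ↦ C
    C ↦ ADB
    D ↦ CAC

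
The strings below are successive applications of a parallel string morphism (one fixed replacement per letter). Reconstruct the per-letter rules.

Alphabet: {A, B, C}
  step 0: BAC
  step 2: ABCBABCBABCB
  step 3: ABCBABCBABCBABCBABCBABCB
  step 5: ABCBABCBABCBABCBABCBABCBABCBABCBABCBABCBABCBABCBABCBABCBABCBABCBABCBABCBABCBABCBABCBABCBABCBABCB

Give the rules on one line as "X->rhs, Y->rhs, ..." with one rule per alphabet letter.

  step 2 ⇒ step 3: ABCBABCBABCB ⇒ AB·CB·AB·CB·AB·CB·AB·CB·AB·CB·AB·CB
    A ↦ AB
    B ↦ CB
    C ↦ AB

A->AB, B->CB, C->AB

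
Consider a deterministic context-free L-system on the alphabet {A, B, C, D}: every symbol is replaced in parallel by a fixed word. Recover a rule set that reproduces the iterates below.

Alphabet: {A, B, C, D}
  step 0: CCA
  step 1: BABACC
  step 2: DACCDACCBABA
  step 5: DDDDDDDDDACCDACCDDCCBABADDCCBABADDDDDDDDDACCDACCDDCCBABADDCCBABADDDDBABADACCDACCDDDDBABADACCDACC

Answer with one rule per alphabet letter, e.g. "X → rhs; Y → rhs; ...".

A->CC, B->DA, C->BA, D->DD

  step 1 ⇒ step 2: BABACC ⇒ DA·CC·DA·CC·BA·BA
    A ↦ CC
    B ↦ DA
    C ↦ BA
    D ↦ DD  (constrained at step 2)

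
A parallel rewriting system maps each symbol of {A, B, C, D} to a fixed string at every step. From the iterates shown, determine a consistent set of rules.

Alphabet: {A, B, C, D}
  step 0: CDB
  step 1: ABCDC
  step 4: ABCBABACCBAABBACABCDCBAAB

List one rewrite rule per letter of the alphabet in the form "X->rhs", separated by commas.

  step 0 ⇒ step 1: CDB ⇒ AB·CD·C
    B ↦ C
    C ↦ AB
    D ↦ CD
    A ↦ BA  (constrained at step 1)

A->BA, B->C, C->AB, D->CD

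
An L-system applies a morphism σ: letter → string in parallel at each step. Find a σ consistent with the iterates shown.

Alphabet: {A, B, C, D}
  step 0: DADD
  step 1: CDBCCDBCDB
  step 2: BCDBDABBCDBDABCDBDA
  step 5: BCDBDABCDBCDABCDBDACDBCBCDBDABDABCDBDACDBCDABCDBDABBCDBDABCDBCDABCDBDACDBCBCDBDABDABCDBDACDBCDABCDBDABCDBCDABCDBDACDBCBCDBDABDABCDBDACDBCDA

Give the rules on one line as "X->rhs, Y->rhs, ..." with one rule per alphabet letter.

  step 1 ⇒ step 2: CDBCCDBCDB ⇒ B·CDB·DA·B·B·CDB·DA·B·CDB·DA
    B ↦ DA
    C ↦ B
    D ↦ CDB
  step 0 ⇒ step 1: DADD ⇒ CDB·C·CDB·CDB
    A ↦ C

A->C, B->DA, C->B, D->CDB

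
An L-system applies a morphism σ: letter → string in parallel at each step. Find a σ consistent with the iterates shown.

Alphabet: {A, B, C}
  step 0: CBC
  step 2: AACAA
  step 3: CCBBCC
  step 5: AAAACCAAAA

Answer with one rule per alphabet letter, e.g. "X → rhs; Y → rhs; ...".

A->C, B->A, C->BB

  step 2 ⇒ step 3: AACAA ⇒ C·C·BB·C·C
    A ↦ C
    C ↦ BB
    B ↦ A  (constrained at step 0)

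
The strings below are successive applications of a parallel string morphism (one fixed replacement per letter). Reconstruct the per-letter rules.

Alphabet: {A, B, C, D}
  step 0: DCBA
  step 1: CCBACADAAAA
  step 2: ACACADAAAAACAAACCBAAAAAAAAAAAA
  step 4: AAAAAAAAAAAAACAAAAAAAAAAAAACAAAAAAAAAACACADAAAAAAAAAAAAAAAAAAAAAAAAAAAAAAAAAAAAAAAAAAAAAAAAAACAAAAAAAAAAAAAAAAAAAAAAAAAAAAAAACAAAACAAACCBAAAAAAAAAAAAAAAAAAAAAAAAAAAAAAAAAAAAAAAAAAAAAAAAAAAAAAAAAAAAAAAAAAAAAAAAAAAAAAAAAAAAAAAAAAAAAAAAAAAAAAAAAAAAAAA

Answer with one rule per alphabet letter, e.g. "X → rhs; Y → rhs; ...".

  step 1 ⇒ step 2: CCBACADAAAA ⇒ AC·AC·ADA·AAA·AC·AAA·CCB·AAA·AAA·AAA·AAA
    A ↦ AAA
    B ↦ ADA
    C ↦ AC
    D ↦ CCB

A->AAA, B->ADA, C->AC, D->CCB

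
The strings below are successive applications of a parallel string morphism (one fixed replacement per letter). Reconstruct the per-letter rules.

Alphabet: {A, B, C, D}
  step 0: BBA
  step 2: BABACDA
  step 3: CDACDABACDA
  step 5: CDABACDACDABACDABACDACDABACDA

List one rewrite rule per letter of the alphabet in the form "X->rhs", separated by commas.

  step 2 ⇒ step 3: BABACDA ⇒ C·DA·C·DA·BA·C·DA
    A ↦ DA
    B ↦ C
    C ↦ BA
    D ↦ C

A->DA, B->C, C->BA, D->C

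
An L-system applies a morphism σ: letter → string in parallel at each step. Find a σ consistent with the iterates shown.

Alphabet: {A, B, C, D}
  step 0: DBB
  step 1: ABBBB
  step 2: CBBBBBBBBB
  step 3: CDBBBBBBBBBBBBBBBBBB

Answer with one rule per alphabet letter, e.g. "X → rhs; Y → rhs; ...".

  step 2 ⇒ step 3: CBBBBBBBBB ⇒ CD·BB·BB·BB·BB·BB·BB·BB·BB·BB
    B ↦ BB
    C ↦ CD
  step 1 ⇒ step 2: ABBBB ⇒ CB·BB·BB·BB·BB
    A ↦ CB
  step 0 ⇒ step 1: DBB ⇒ A·BB·BB
    D ↦ A

A->CB, B->BB, C->CD, D->A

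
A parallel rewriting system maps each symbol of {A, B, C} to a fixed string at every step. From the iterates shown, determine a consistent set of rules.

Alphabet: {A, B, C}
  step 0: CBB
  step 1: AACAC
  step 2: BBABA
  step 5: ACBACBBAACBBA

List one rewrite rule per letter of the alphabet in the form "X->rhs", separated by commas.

  step 1 ⇒ step 2: AACAC ⇒ B·B·A·B·A
    A ↦ B
    C ↦ A
  step 0 ⇒ step 1: CBB ⇒ A·AC·AC
    B ↦ AC

A->B, B->AC, C->A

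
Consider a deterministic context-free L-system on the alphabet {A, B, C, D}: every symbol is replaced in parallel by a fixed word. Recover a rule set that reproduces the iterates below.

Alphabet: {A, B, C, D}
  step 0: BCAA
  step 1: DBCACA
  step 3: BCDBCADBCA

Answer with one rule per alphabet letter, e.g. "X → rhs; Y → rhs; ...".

  step 0 ⇒ step 1: BCAA ⇒ D·B·CA·CA
    A ↦ CA
    B ↦ D
    C ↦ B
    D ↦ C  (constrained at step 1)

A->CA, B->D, C->B, D->C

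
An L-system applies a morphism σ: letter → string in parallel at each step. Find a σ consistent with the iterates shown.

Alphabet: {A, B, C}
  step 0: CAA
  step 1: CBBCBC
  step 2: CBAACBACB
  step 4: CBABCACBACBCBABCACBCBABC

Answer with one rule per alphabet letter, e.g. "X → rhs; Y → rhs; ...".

A->BC, B->A, C->CB

  step 1 ⇒ step 2: CBBCBC ⇒ CB·A·A·CB·A·CB
    B ↦ A
    C ↦ CB
  step 0 ⇒ step 1: CAA ⇒ CB·BC·BC
    A ↦ BC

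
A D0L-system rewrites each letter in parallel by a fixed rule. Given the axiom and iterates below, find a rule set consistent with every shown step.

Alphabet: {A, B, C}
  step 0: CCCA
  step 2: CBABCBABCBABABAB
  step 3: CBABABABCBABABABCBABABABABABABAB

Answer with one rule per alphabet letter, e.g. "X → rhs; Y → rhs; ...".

  step 2 ⇒ step 3: CBABCBABCBABABAB ⇒ CB·AB·AB·AB·CB·AB·AB·AB·CB·AB·AB·AB·AB·AB·AB·AB
    A ↦ AB
    B ↦ AB
    C ↦ CB

A->AB, B->AB, C->CB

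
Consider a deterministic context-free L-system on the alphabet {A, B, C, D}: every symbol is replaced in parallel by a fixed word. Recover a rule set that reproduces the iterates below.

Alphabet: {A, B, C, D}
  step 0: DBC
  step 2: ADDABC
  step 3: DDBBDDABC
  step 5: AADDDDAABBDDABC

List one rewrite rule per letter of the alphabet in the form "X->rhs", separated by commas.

  step 2 ⇒ step 3: ADDABC ⇒ DD·B·B·DD·A·BC
    A ↦ DD
    B ↦ A
    C ↦ BC
    D ↦ B

A->DD, B->A, C->BC, D->B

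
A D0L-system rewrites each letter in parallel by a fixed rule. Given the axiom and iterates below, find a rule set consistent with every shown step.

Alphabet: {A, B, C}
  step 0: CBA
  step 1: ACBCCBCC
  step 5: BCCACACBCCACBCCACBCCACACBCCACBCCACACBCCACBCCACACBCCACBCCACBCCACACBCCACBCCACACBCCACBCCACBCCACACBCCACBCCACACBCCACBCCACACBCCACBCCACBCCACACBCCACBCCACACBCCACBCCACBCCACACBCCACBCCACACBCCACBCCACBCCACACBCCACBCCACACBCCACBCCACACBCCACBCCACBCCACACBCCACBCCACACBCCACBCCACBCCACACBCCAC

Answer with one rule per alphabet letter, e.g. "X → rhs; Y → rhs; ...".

  step 0 ⇒ step 1: CBA ⇒ AC·BCC·BCC
    A ↦ BCC
    B ↦ BCC
    C ↦ AC

A->BCC, B->BCC, C->AC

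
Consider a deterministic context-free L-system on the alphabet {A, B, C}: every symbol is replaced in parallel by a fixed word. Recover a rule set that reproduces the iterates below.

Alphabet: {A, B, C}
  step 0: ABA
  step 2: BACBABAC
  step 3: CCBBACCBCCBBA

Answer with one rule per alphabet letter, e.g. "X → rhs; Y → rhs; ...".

A->CB, B->C, C->BA

  step 2 ⇒ step 3: BACBABAC ⇒ C·CB·BA·C·CB·C·CB·BA
    A ↦ CB
    B ↦ C
    C ↦ BA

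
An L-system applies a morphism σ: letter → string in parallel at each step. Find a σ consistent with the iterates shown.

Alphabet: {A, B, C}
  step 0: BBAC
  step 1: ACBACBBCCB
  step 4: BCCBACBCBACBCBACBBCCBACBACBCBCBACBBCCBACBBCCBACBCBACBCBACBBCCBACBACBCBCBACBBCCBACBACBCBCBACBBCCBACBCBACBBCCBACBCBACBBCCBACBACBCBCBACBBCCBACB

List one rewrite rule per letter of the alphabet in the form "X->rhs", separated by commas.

  step 0 ⇒ step 1: BBAC ⇒ ACB·ACB·BC·CB
    A ↦ BC
    B ↦ ACB
    C ↦ CB

A->BC, B->ACB, C->CB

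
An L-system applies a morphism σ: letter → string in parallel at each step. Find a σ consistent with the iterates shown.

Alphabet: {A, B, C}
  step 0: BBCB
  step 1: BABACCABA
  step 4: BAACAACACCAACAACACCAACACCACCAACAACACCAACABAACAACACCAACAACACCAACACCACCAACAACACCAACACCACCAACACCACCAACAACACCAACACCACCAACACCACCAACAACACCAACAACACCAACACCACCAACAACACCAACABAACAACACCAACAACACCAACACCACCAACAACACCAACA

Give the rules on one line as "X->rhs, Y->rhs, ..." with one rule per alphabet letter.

  step 0 ⇒ step 1: BBCB ⇒ BA·BA·CCA·BA
    B ↦ BA
    C ↦ CCA
    A ↦ ACA  (constrained at step 1)

A->ACA, B->BA, C->CCA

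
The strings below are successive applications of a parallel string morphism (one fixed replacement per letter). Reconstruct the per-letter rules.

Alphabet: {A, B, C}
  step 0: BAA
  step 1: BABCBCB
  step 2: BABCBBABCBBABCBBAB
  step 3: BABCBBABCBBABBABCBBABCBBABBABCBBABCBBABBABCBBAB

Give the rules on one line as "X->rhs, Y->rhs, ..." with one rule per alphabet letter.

  step 2 ⇒ step 3: BABCBBABCBBABCBBAB ⇒ BAB·CB·BAB·CB·BAB·BAB·CB·BAB·CB·BAB·BAB·CB·BAB·CB·BAB·BAB·CB·BAB
    A ↦ CB
    B ↦ BAB
    C ↦ CB

A->CB, B->BAB, C->CB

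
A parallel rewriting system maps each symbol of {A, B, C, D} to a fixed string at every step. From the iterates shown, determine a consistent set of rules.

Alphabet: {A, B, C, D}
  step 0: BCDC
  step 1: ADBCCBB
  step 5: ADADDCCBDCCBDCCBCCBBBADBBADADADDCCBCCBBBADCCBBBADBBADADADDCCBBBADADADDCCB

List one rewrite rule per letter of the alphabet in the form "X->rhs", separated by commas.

  step 0 ⇒ step 1: BCDC ⇒ AD·B·CCB·B
    B ↦ AD
    C ↦ B
    D ↦ CCB
    A ↦ D  (constrained at step 1)

A->D, B->AD, C->B, D->CCB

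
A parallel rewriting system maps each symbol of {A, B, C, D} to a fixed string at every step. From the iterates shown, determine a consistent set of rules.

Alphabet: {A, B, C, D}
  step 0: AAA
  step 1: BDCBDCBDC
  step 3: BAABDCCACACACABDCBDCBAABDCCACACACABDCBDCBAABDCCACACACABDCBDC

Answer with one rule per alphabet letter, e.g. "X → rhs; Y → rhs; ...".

  step 0 ⇒ step 1: AAA ⇒ BDC·BDC·BDC
    A ↦ BDC
    B ↦ CA  (constrained at step 1)
    C ↦ BAA  (constrained at step 1)
    D ↦ BBB  (constrained at step 1)

A->BDC, B->CA, C->BAA, D->BBB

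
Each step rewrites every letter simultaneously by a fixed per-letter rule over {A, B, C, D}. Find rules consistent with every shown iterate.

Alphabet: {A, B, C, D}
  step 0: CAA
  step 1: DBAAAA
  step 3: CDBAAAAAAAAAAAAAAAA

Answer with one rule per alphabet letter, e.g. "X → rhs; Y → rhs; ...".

A->AA, B->C, C->DB, D->B

  step 0 ⇒ step 1: CAA ⇒ DB·AA·AA
    A ↦ AA
    C ↦ DB
    B ↦ C  (constrained at step 1)
    D ↦ B  (constrained at step 1)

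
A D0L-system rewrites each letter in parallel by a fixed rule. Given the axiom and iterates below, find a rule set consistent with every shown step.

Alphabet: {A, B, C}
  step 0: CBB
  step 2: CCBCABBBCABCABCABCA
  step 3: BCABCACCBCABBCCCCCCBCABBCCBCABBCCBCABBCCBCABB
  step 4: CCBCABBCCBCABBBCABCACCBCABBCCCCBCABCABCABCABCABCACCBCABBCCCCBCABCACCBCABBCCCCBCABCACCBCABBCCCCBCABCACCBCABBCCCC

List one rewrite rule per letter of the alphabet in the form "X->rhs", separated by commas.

A->BB, B->CC, C->BCA

  step 3 ⇒ step 4: BCABCACCBCABBCCCCCCBCABBCCBCABBCCBCABBCCBCABB ⇒ CC·BCA·BB·CC·BCA·BB·BCA·BCA·CC·BCA·BB·CC·CC·BCA·BCA·BCA·BCA·BCA·BCA·CC·BCA·BB·CC·CC·BCA·BCA·CC·BCA·BB·CC·CC·BCA·BCA·CC·BCA·BB·CC·CC·BCA·BCA·CC·BCA·BB·CC·CC
    A ↦ BB
    B ↦ CC
    C ↦ BCA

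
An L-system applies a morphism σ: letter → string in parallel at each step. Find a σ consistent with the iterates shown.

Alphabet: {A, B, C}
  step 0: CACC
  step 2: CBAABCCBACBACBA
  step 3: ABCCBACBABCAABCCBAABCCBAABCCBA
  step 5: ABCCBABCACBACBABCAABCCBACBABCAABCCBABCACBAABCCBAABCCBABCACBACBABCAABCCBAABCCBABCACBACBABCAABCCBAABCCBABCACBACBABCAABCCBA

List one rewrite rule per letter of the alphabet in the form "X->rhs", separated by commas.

A->CBA, B->BC, C->A

  step 2 ⇒ step 3: CBAABCCBACBACBA ⇒ A·BC·CBA·CBA·BC·A·A·BC·CBA·A·BC·CBA·A·BC·CBA
    A ↦ CBA
    B ↦ BC
    C ↦ A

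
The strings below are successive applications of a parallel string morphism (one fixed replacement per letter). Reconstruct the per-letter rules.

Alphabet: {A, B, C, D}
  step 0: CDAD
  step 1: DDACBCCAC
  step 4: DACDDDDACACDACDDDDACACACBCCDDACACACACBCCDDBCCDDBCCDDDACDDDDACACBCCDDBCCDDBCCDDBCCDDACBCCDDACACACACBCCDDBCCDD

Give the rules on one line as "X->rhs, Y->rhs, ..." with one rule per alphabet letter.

  step 0 ⇒ step 1: CDAD ⇒ DD·AC·BCC·AC
    A ↦ BCC
    C ↦ DD
    D ↦ AC
    B ↦ DAC  (constrained at step 1)

A->BCC, B->DAC, C->DD, D->AC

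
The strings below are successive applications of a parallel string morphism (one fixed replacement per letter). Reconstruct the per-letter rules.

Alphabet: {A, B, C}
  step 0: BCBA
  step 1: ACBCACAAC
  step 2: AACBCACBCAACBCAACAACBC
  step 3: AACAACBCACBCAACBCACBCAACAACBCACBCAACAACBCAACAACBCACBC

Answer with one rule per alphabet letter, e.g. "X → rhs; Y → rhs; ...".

A->AAC, B->AC, C->BC

  step 2 ⇒ step 3: AACBCACBCAACBCAACAACBC ⇒ AAC·AAC·BC·AC·BC·AAC·BC·AC·BC·AAC·AAC·BC·AC·BC·AAC·AAC·BC·AAC·AAC·BC·AC·BC
    A ↦ AAC
    B ↦ AC
    C ↦ BC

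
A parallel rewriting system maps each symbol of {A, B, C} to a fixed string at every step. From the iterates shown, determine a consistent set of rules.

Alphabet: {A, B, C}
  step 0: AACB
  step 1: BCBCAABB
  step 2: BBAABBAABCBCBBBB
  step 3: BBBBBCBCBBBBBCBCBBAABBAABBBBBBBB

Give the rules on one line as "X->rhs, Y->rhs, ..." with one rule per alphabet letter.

  step 2 ⇒ step 3: BBAABBAABCBCBBBB ⇒ BB·BB·BC·BC·BB·BB·BC·BC·BB·AA·BB·AA·BB·BB·BB·BB
    A ↦ BC
    B ↦ BB
    C ↦ AA

A->BC, B->BB, C->AA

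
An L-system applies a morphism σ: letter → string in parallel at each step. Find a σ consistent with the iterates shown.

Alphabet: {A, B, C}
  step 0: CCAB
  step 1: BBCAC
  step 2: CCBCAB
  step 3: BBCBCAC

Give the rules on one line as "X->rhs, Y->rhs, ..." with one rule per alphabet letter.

A->CA, B->C, C->B

  step 2 ⇒ step 3: CCBCAB ⇒ B·B·C·B·CA·C
    A ↦ CA
    B ↦ C
    C ↦ B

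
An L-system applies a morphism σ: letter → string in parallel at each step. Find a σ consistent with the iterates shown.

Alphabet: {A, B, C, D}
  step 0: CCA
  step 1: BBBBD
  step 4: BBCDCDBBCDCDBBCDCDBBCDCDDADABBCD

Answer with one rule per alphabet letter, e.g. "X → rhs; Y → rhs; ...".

A->D, B->DA, C->BB, D->CD

  step 0 ⇒ step 1: CCA ⇒ BB·BB·D
    A ↦ D
    C ↦ BB
    B ↦ DA  (constrained at step 1)
    D ↦ CD  (constrained at step 1)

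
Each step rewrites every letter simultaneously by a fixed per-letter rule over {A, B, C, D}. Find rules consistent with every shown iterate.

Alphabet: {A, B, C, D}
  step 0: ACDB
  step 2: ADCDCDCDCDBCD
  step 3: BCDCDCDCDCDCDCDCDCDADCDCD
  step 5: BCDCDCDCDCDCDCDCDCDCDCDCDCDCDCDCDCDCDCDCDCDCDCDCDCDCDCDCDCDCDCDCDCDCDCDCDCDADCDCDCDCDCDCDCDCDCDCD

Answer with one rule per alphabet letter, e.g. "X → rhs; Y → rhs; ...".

A->B, B->AD, C->CD, D->CD

  step 2 ⇒ step 3: ADCDCDCDCDBCD ⇒ B·CD·CD·CD·CD·CD·CD·CD·CD·CD·AD·CD·CD
    A ↦ B
    B ↦ AD
    C ↦ CD
    D ↦ CD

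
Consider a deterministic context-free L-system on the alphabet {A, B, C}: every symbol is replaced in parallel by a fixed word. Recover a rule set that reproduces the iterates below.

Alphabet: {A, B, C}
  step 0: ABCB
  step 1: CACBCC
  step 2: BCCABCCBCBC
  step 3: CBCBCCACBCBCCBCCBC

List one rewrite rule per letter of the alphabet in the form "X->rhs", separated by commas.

  step 2 ⇒ step 3: BCCABCCBCBC ⇒ C·BC·BC·CA·C·BC·BC·C·BC·C·BC
    A ↦ CA
    B ↦ C
    C ↦ BC

A->CA, B->C, C->BC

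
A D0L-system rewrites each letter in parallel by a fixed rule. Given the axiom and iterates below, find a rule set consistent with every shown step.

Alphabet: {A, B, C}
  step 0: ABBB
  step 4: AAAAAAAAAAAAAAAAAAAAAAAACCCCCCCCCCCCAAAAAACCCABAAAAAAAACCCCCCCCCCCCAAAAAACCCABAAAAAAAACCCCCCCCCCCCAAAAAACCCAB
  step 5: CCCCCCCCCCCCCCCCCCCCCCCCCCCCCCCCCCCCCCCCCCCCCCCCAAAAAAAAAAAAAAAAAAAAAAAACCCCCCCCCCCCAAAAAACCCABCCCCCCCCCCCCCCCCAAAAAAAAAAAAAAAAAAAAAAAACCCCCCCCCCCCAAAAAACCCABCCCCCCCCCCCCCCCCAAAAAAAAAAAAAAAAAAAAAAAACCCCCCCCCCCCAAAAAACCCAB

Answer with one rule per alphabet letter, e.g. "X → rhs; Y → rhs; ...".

A->CC, B->CAB, C->AA

  step 4 ⇒ step 5: AAAAAAAAAAAAAAAAAAAAAAAACCCCCCCCCCCCAAAAAACCCABAAAAAAAACCCCCCCCCCCCAAAAAACCCABAAAAAAAACCCCCCCCCCCCAAAAAACCCAB ⇒ CC·CC·CC·CC·CC·CC·CC·CC·CC·CC·CC·CC·CC·CC·CC·CC·CC·CC·CC·CC·CC·CC·CC·CC·AA·AA·AA·AA·AA·AA·AA·AA·AA·AA·AA·AA·CC·CC·CC·CC·CC·CC·AA·AA·AA·CC·CAB·CC·CC·CC·CC·CC·CC·CC·CC·AA·AA·AA·AA·AA·AA·AA·AA·AA·AA·AA·AA·CC·CC·CC·CC·CC·CC·AA·AA·AA·CC·CAB·CC·CC·CC·CC·CC·CC·CC·CC·AA·AA·AA·AA·AA·AA·AA·AA·AA·AA·AA·AA·CC·CC·CC·CC·CC·CC·AA·AA·AA·CC·CAB
    A ↦ CC
    B ↦ CAB
    C ↦ AA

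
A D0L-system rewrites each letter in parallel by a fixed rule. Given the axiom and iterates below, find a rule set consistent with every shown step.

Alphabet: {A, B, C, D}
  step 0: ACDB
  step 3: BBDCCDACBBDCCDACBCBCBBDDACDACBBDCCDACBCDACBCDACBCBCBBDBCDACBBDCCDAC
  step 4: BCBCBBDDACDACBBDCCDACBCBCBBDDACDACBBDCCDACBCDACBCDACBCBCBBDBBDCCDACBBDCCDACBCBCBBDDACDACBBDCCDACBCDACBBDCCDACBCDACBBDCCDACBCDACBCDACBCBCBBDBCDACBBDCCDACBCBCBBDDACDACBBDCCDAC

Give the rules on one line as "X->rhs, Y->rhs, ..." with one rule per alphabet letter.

A->CC, B->BC, C->DAC, D->BBD

  step 3 ⇒ step 4: BBDCCDACBBDCCDACBCBCBBDDACDACBBDCCDACBCDACBCDACBCBCBBDBCDACBBDCCDAC ⇒ BC·BC·BBD·DAC·DAC·BBD·CC·DAC·BC·BC·BBD·DAC·DAC·BBD·CC·DAC·BC·DAC·BC·DAC·BC·BC·BBD·BBD·CC·DAC·BBD·CC·DAC·BC·BC·BBD·DAC·DAC·BBD·CC·DAC·BC·DAC·BBD·CC·DAC·BC·DAC·BBD·CC·DAC·BC·DAC·BC·DAC·BC·BC·BBD·BC·DAC·BBD·CC·DAC·BC·BC·BBD·DAC·DAC·BBD·CC·DAC
    A ↦ CC
    B ↦ BC
    C ↦ DAC
    D ↦ BBD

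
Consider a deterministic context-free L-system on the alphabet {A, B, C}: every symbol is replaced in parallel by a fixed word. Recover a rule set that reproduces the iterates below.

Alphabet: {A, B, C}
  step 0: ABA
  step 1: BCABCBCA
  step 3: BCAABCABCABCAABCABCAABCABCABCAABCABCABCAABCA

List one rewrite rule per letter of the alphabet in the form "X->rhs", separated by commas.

A->BCA, B->BC, C->AA

  step 0 ⇒ step 1: ABA ⇒ BCA·BC·BCA
    A ↦ BCA
    B ↦ BC
    C ↦ AA  (constrained at step 1)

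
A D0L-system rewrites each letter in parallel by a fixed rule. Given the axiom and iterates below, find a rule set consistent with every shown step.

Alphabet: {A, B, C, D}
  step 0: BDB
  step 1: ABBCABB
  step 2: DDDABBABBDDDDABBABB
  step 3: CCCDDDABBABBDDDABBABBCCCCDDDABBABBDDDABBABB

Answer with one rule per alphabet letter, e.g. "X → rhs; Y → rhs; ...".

A->DDD, B->ABB, C->D, D->C

  step 2 ⇒ step 3: DDDABBABBDDDDABBABB ⇒ C·C·C·DDD·ABB·ABB·DDD·ABB·ABB·C·C·C·C·DDD·ABB·ABB·DDD·ABB·ABB
    A ↦ DDD
    B ↦ ABB
    D ↦ C
  step 1 ⇒ step 2: ABBCABB ⇒ DDD·ABB·ABB·D·DDD·ABB·ABB
    C ↦ D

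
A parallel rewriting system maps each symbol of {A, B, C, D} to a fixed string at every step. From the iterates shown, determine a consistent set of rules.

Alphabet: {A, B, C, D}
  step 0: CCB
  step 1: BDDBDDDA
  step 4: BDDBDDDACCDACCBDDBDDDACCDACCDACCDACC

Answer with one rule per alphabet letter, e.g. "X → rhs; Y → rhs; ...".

  step 0 ⇒ step 1: CCB ⇒ BDD·BDD·DA
    B ↦ DA
    C ↦ BDD
    A ↦ C  (constrained at step 1)
    D ↦ C  (constrained at step 1)

A->C, B->DA, C->BDD, D->C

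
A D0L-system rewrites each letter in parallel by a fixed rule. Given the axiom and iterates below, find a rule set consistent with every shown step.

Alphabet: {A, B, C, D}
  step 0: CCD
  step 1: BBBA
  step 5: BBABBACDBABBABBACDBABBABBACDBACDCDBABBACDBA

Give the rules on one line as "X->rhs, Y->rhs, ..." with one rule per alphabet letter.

  step 0 ⇒ step 1: CCD ⇒ B·B·BA
    C ↦ B
    D ↦ BA
    A ↦ BA  (constrained at step 1)
    B ↦ CD  (constrained at step 1)

A->BA, B->CD, C->B, D->BA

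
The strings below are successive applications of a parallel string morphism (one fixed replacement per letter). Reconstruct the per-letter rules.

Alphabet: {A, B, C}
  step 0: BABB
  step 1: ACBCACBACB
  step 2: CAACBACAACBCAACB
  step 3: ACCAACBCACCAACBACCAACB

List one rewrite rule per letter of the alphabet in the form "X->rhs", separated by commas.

  step 2 ⇒ step 3: CAACBACAACBCAACB ⇒ A·C·C·A·ACB·C·A·C·C·A·ACB·A·C·C·A·ACB
    A ↦ C
    B ↦ ACB
    C ↦ A

A->C, B->ACB, C->A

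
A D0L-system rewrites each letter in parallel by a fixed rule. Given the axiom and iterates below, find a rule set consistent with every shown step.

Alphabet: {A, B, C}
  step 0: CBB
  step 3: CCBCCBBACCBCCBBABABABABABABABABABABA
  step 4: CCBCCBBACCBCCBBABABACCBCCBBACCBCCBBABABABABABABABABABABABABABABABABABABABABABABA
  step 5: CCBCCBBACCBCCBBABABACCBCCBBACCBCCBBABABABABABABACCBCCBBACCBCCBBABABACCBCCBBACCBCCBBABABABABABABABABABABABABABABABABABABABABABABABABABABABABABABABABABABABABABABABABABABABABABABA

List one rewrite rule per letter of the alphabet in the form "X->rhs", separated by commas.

  step 4 ⇒ step 5: CCBCCBBACCBCCBBABABACCBCCBBACCBCCBBABABABABABABABABABABABABABABABABABABABABABABA ⇒ CCB·CCB·BA·CCB·CCB·BA·BA·BA·CCB·CCB·BA·CCB·CCB·BA·BA·BA·BA·BA·BA·BA·CCB·CCB·BA·CCB·CCB·BA·BA·BA·CCB·CCB·BA·CCB·CCB·BA·BA·BA·BA·BA·BA·BA·BA·BA·BA·BA·BA·BA·BA·BA·BA·BA·BA·BA·BA·BA·BA·BA·BA·BA·BA·BA·BA·BA·BA·BA·BA·BA·BA·BA·BA·BA·BA·BA·BA·BA·BA·BA·BA·BA·BA·BA
    A ↦ BA
    B ↦ BA
    C ↦ CCB

A->BA, B->BA, C->CCB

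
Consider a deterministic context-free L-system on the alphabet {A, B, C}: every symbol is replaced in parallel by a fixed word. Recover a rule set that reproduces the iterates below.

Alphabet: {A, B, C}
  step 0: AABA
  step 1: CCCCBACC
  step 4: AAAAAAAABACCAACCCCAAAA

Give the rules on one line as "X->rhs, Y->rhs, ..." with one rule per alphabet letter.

  step 0 ⇒ step 1: AABA ⇒ CC·CC·BA·CC
    A ↦ CC
    B ↦ BA
    C ↦ A  (constrained at step 1)

A->CC, B->BA, C->A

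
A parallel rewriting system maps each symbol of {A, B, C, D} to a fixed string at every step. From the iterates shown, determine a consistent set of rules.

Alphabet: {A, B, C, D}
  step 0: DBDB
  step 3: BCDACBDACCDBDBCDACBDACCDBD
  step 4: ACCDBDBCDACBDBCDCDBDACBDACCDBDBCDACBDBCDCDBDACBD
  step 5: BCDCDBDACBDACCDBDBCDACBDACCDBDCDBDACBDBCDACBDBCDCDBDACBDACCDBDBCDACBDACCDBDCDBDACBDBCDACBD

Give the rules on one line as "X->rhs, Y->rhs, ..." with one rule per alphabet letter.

  step 4 ⇒ step 5: ACCDBDBCDACBDBCDCDBDACBDACCDBDBCDACBDBCDCDBDACBD ⇒ B·CD·CD·BD·AC·BD·AC·CD·BD·B·CD·AC·BD·AC·CD·BD·CD·BD·AC·BD·B·CD·AC·BD·B·CD·CD·BD·AC·BD·AC·CD·BD·B·CD·AC·BD·AC·CD·BD·CD·BD·AC·BD·B·CD·AC·BD
    A ↦ B
    B ↦ AC
    C ↦ CD
    D ↦ BD

A->B, B->AC, C->CD, D->BD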